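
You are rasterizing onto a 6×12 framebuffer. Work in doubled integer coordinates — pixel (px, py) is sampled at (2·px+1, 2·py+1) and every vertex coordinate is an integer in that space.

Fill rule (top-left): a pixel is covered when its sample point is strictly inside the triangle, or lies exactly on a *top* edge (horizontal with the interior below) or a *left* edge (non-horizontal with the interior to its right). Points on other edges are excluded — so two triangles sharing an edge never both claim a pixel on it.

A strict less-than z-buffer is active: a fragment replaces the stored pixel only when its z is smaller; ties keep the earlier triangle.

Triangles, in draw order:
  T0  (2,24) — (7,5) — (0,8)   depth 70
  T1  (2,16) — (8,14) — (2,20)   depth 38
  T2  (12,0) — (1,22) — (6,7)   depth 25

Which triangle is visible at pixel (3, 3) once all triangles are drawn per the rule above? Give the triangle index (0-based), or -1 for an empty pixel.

T0:
  2·area = 118  (B↔C swapped to make it positive)
  edge (2, 24)→(0, 8): d=(-2,-16) top-left  bias=+0
  edge (0, 8)→(7, 5): d=(7,-3) top-left  bias=+0
  edge (7, 5)→(2, 24): d=(-5,19) right/bottom  bias=-1
    (3,2)@(7, 5): e=[118,0,0] → ·  [on edge]
    (1,3)@(3, 7): e=[50,2,66] → █
    (2,3)@(5, 7): e=[82,8,28] → █
    (3,3)@(7, 7): e=[114,14,-10] → ·
    (0,4)@(1, 9): e=[14,10,94] → █
    (3,4)@(7, 9): e=[110,28,-20] → ·
    (0,5)@(1, 11): e=[10,24,84] → █
    (3,5)@(7, 11): e=[106,42,-30] → ·
    (0,6)@(1, 13): e=[6,38,74] → █
    (2,6)@(5, 13): e=[70,50,-2] → ·
    (0,7)@(1, 15): e=[2,52,64] → █
    (2,7)@(5, 15): e=[66,64,-12] → ·
  covered (14 px):
    · · · · · ·
    · · · · · ·
    · · · · · ·
    · █ █ · · ·
    █ █ █ · · ·
    █ █ █ · · ·
    █ █ · · · ·
    █ █ · · · ·
    · █ · · · ·
    · █ · · · ·
    · · · · · ·
    · · · · · ·
T1:
  2·area = 24
  edge (2, 16)→(8, 14): d=(6,-2) top-left  bias=+0
  edge (8, 14)→(2, 20): d=(-6,6) right/bottom  bias=-1
  edge (2, 20)→(2, 16): d=(0,-4) top-left  bias=+0
    (5,5)@(11, 11): e=[-12,0,36] → ·  [on edge]
    (4,6)@(9, 13): e=[-4,0,28] → ·  [on edge]
    (5,6)@(11, 13): e=[0,-12,36] → ·  [on edge]
    (2,7)@(5, 15): e=[0,12,12] → █  [on edge]
    (3,7)@(7, 15): e=[4,0,20] → ·  [on edge]
    (1,8)@(3, 17): e=[8,12,4] → █
    (2,8)@(5, 17): e=[12,0,12] → ·  [on edge]
    (1,9)@(3, 19): e=[20,0,4] → ·  [on edge]
    (0,10)@(1, 21): e=[28,0,-4] → ·  [on edge]
  covered (2 px):
    · · · · · ·
    · · · · · ·
    · · · · · ·
    · · · · · ·
    · · · · · ·
    · · · · · ·
    · · · · · ·
    · · █ · · ·
    · █ · · · ·
    · · · · · ·
    · · · · · ·
    · · · · · ·
T2:
  2·area = 55
  edge (12, 0)→(1, 22): d=(-11,22) right/bottom  bias=-1
  edge (1, 22)→(6, 7): d=(5,-15) top-left  bias=+0
  edge (6, 7)→(12, 0): d=(6,-7) top-left  bias=+0
    (4,2)@(9, 5): e=[11,35,9] → █
    (5,2)@(11, 5): e=[-33,65,23] → ·
    (3,3)@(7, 7): e=[33,15,7] → █
    (4,3)@(9, 7): e=[-11,45,21] → ·
    (3,4)@(7, 9): e=[11,25,19] → █
    (4,4)@(9, 9): e=[-33,55,33] → ·
    (2,5)@(5, 11): e=[33,5,17] → █
    (3,5)@(7, 11): e=[-11,35,31] → ·
    (2,6)@(5, 13): e=[11,15,29] → █
    (3,6)@(7, 13): e=[-33,45,43] → ·
    (2,7)@(5, 15): e=[-11,25,41] → ·
    (1,8)@(3, 17): e=[11,5,39] → █
  covered (6 px):
    · · · · · ·
    · · · · · ·
    · · · · █ ·
    · · · █ · ·
    · · · █ · ·
    · · █ · · ·
    · · █ · · ·
    · · · · · ·
    · █ · · · ·
    · · · · · ·
    · · · · · ·
    · · · · · ·

Z-buffer (winner per pixel, '.' = empty):
  . . . . . .
  . . . . . .
  . . . . 2 .
  . 0 0 2 . .
  0 0 0 2 . .
  0 0 2 . . .
  0 0 2 . . .
  0 0 1 . . .
  . 2 . . . .
  . 0 . . . .
  . . . . . .
  . . . . . .

Answer: 2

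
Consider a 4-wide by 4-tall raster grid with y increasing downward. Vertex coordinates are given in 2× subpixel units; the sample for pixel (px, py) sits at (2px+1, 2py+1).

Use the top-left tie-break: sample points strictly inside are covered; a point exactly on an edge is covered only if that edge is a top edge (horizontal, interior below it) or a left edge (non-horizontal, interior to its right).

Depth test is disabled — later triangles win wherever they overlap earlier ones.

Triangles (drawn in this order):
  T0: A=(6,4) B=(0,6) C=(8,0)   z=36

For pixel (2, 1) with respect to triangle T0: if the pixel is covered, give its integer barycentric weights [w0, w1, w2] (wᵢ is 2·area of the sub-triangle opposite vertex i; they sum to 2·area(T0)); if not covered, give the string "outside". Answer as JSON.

T0:
  2·area = 20
  edge (6, 4)→(0, 6): d=(-6,2) right/bottom  bias=-1
  edge (0, 6)→(8, 0): d=(8,-6) top-left  bias=+0
  edge (8, 0)→(6, 4): d=(-2,4) right/bottom  bias=-1
    (3,0)@(7, 1): e=[16,2,2] → █
    (2,1)@(5, 3): e=[8,6,6] → █
    (3,1)@(7, 3): e=[4,18,-2] → ·
    (1,2)@(3, 5): e=[0,10,10] → ·  [on edge]
    (2,2)@(5, 5): e=[-4,22,2] → ·
  covered (2 px):
    · · · █
    · · █ ·
    · · · ·
    · · · ·

Result: [6,6,8]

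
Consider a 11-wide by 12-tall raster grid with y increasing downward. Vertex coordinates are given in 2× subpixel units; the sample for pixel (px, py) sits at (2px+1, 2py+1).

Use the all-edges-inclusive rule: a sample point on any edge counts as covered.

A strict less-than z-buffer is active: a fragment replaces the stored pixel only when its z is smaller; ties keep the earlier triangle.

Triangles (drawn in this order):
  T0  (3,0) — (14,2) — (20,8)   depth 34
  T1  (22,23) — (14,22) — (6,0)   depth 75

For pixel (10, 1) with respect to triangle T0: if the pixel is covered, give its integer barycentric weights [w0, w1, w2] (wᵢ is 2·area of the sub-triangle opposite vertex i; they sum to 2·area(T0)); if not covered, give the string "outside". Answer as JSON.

T0:
  2·area = 54
  edge (3, 0)→(14, 2): d=(11,2) inclusive
  edge (14, 2)→(20, 8): d=(6,6) inclusive
  edge (20, 8)→(3, 0): d=(-17,-8) inclusive
    (3,0)@(7, 1): e=[3,36,15] → █
    (4,0)@(9, 1): e=[-1,24,31] → ·
    (6,0)@(13, 1): e=[-9,0,63] → ·  [on edge]
    (3,1)@(7, 3): e=[25,48,-19] → ·
    (5,1)@(11, 3): e=[17,24,13] → █
    (6,1)@(13, 3): e=[13,12,29] → █
    (7,1)@(15, 3): e=[9,0,45] → █  [on edge]
    (8,1)@(17, 3): e=[5,-12,61] → ·
    (5,2)@(11, 5): e=[39,36,-21] → ·
    (6,2)@(13, 5): e=[35,24,-5] → ·
    (7,2)@(15, 5): e=[31,12,11] → █
    (8,2)@(17, 5): e=[27,0,27] → █  [on edge]
    (9,3)@(19, 7): e=[45,0,9] → █  [on edge]
    (10,4)@(21, 9): e=[63,0,-9] → ·  [on edge]
  covered (7 px):
    · · · █ · · · · · · ·
    · · · · · █ █ █ · · ·
    · · · · · · · █ █ · ·
    · · · · · · · · · █ ·
    · · · · · · · · · · ·
    · · · · · · · · · · ·
    · · · · · · · · · · ·
    · · · · · · · · · · ·
    · · · · · · · · · · ·
    · · · · · · · · · · ·
    · · · · · · · · · · ·
    · · · · · · · · · · ·
T1:
  2·area = 168
  edge (22, 23)→(14, 22): d=(-8,-1) inclusive
  edge (14, 22)→(6, 0): d=(-8,-22) inclusive
  edge (6, 0)→(22, 23): d=(16,23) inclusive
    (4,2)@(9, 5): e=[131,26,11] → █
    (5,2)@(11, 5): e=[133,70,-35] → ·
    (4,3)@(9, 7): e=[115,10,43] → █
    (5,3)@(11, 7): e=[117,54,-3] → ·
    (4,4)@(9, 9): e=[99,-6,75] → ·
    (5,4)@(11, 9): e=[101,38,29] → █
    (6,4)@(13, 9): e=[103,82,-17] → ·
    (5,5)@(11, 11): e=[85,22,61] → █
    (6,5)@(13, 11): e=[87,66,15] → █
    (7,5)@(15, 11): e=[89,110,-31] → ·
    (5,6)@(11, 13): e=[69,6,93] → █
    (7,6)@(15, 13): e=[73,94,1] → █
  covered (20 px):
    · · · · · · · · · · ·
    · · · · · · · · · · ·
    · · · · █ · · · · · ·
    · · · · █ · · · · · ·
    · · · · · █ · · · · ·
    · · · · · █ █ · · · ·
    · · · · · █ █ █ · · ·
    · · · · · · █ █ · · ·
    · · · · · · █ █ █ · ·
    · · · · · · █ █ █ █ ·
    · · · · · · · █ █ █ ·
    · · · · · · · · · · ·

Result: "outside"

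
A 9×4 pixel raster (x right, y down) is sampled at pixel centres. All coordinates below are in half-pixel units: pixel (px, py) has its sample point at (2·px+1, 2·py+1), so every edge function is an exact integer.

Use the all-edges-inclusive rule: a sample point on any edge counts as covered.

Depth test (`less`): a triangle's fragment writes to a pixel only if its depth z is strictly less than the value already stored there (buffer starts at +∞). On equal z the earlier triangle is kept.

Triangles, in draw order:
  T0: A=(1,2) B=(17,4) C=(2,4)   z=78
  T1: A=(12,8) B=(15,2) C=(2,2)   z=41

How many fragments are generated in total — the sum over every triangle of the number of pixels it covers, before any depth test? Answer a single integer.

T0:
  2·area = 30
  edge (1, 2)→(17, 4): d=(16,2) inclusive
  edge (17, 4)→(2, 4): d=(-15,0) inclusive
  edge (2, 4)→(1, 2): d=(-1,-2) inclusive
    (1,1)@(3, 3): e=[12,15,3] → X
    (2,1)@(5, 3): e=[8,15,7] → X
    (3,1)@(7, 3): e=[4,15,11] → X
    (4,1)@(9, 3): e=[0,15,15] → X  [on edge]
    (5,1)@(11, 3): e=[-4,15,19] → .
    (1,2)@(3, 5): e=[44,-15,1] → .
    (2,2)@(5, 5): e=[40,-15,5] → .
    (3,2)@(7, 5): e=[36,-15,9] → .
    (4,2)@(9, 5): e=[32,-15,13] → .
  covered (4 px):
    . . . . . . . . .
    . X X X X . . . .
    . . . . . . . . .
    . . . . . . . . .
T1:
  2·area = 78  (B↔C swapped to make it positive)
  edge (12, 8)→(2, 2): d=(-10,-6) inclusive
  edge (2, 2)→(15, 2): d=(13,0) inclusive
  edge (15, 2)→(12, 8): d=(-3,6) inclusive
    (2,1)@(5, 3): e=[8,13,57] → X
    (3,1)@(7, 3): e=[20,13,45] → X
    (4,1)@(9, 3): e=[32,13,33] → X
    (5,1)@(11, 3): e=[44,13,21] → X
    (6,1)@(13, 3): e=[56,13,9] → X
    (7,1)@(15, 3): e=[68,13,-3] → .
    (2,2)@(5, 5): e=[-12,39,51] → .
    (3,2)@(7, 5): e=[0,39,39] → X  [on edge]
    (7,2)@(15, 5): e=[48,39,-9] → .
    (3,3)@(7, 7): e=[-20,65,33] → .
    (4,3)@(9, 7): e=[-8,65,21] → .
    (5,3)@(11, 7): e=[4,65,9] → X
  covered (10 px):
    . . . . . . . . .
    . . X X X X X . .
    . . . X X X X . .
    . . . . . X . . .

Final: 14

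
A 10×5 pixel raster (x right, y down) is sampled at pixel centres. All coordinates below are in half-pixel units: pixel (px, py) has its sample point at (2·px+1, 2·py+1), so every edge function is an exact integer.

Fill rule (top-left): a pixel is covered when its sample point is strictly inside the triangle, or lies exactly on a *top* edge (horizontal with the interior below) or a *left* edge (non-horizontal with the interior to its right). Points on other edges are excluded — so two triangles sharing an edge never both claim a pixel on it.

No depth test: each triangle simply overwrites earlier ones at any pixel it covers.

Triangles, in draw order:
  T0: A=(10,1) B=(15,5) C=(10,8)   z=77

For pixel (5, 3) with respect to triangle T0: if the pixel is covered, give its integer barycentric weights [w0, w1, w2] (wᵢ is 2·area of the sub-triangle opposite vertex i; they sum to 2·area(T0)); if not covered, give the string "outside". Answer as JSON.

T0:
  2·area = 35
  edge (10, 1)→(15, 5): d=(5,4) right/bottom  bias=-1
  edge (15, 5)→(10, 8): d=(-5,3) right/bottom  bias=-1
  edge (10, 8)→(10, 1): d=(0,-7) top-left  bias=+0
    (5,1)@(11, 3): e=[6,22,7] → █
    (6,1)@(13, 3): e=[-2,16,21] → ·
    (5,2)@(11, 5): e=[16,12,7] → █
    (6,2)@(13, 5): e=[8,6,21] → █
    (7,2)@(15, 5): e=[0,0,35] → ·  [on edge]
    (5,3)@(11, 7): e=[26,2,7] → █
    (6,3)@(13, 7): e=[18,-4,21] → ·
    (5,4)@(11, 9): e=[36,-8,7] → ·
  covered (4 px):
    · · · · · · · · · ·
    · · · · · █ · · · ·
    · · · · · █ █ · · ·
    · · · · · █ · · · ·
    · · · · · · · · · ·

Result: [2,7,26]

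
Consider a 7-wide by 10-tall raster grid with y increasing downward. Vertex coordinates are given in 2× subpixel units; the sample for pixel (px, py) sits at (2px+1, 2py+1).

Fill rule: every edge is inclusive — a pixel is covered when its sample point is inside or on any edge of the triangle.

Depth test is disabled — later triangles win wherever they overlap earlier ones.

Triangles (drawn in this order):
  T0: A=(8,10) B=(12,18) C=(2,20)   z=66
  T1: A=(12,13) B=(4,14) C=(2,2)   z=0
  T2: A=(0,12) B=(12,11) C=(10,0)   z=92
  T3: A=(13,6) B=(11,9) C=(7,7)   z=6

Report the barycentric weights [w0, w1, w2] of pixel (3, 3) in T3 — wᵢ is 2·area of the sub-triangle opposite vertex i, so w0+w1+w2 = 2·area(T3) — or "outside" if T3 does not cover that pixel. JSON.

T0:
  2·area = 88
  edge (8, 10)→(12, 18): d=(4,8) inclusive
  edge (12, 18)→(2, 20): d=(-10,2) inclusive
  edge (2, 20)→(8, 10): d=(6,-10) inclusive
    (5,2)@(11, 5): e=[-44,132,0] → .  [on edge]
    (3,6)@(7, 13): e=[20,60,8] → X
    (4,6)@(9, 13): e=[4,56,28] → X
    (5,6)@(11, 13): e=[-12,52,48] → .
    (2,7)@(5, 15): e=[44,44,0] → X  [on edge]
    (5,7)@(11, 15): e=[-4,32,60] → .
    (2,8)@(5, 17): e=[52,24,12] → X
    (5,8)@(11, 17): e=[4,12,72] → X
    (6,8)@(13, 17): e=[-12,8,92] → .
    (1,9)@(3, 19): e=[76,8,4] → X
    (3,9)@(7, 19): e=[44,0,44] → X  [on edge]
    (4,9)@(9, 19): e=[28,-4,64] → .
  covered (12 px):
    . . . . . . .
    . . . . . . .
    . . . . . . .
    . . . . . . .
    . . . . . . .
    . . . . . . .
    . . . X X . .
    . . X X X . .
    . . X X X X .
    . X X X . . .
T1:
  2·area = 98
  edge (12, 13)→(4, 14): d=(-8,1) inclusive
  edge (4, 14)→(2, 2): d=(-2,-12) inclusive
  edge (2, 2)→(12, 13): d=(10,11) inclusive
    (1,2)@(3, 5): e=[73,6,19] → X
    (2,2)@(5, 5): e=[71,30,-3] → .
    (1,3)@(3, 7): e=[57,2,39] → X
    (2,3)@(5, 7): e=[55,26,17] → X
    (3,3)@(7, 7): e=[53,50,-5] → .
    (1,4)@(3, 9): e=[41,-2,59] → .
    (2,4)@(5, 9): e=[39,22,37] → X
    (3,4)@(7, 9): e=[37,46,15] → X
    (4,4)@(9, 9): e=[35,70,-7] → .
    (2,5)@(5, 11): e=[23,18,57] → X
    (4,5)@(9, 11): e=[19,66,13] → X
    (5,5)@(11, 11): e=[17,90,-9] → .
  covered (12 px):
    . . . . . . .
    . . . . . . .
    . X . . . . .
    . X X . . . .
    . . X X . . .
    . . X X X . .
    . . X X X X .
    . . . . . . .
    . . . . . . .
    . . . . . . .
T2:
  2·area = 134  (B↔C swapped to make it positive)
  edge (0, 12)→(10, 0): d=(10,-12) inclusive
  edge (10, 0)→(12, 11): d=(2,11) inclusive
  edge (12, 11)→(0, 12): d=(-12,1) inclusive
    (4,1)@(9, 3): e=[18,17,99] → X
    (5,1)@(11, 3): e=[42,-5,97] → .
    (3,2)@(7, 5): e=[14,43,77] → X
    (5,2)@(11, 5): e=[62,-1,73] → .
    (2,3)@(5, 7): e=[10,69,55] → X
    (5,3)@(11, 7): e=[82,3,49] → X
    (6,3)@(13, 7): e=[106,-19,47] → .
    (1,4)@(3, 9): e=[6,95,33] → X
    (6,4)@(13, 9): e=[126,-15,23] → .
    (0,5)@(1, 11): e=[2,121,11] → X
    (6,5)@(13, 11): e=[146,-11,-1] → .
    (0,6)@(1, 13): e=[22,125,-13] → .
  covered (18 px):
    . . . . . . .
    . . . . X . .
    . . . X X . .
    . . X X X X .
    . X X X X X .
    X X X X X X .
    . . . . . . .
    . . . . . . .
    . . . . . . .
    . . . . . . .
T3:
  2·area = 16
  edge (13, 6)→(11, 9): d=(-2,3) inclusive
  edge (11, 9)→(7, 7): d=(-4,-2) inclusive
  edge (7, 7)→(13, 6): d=(6,-1) inclusive
    (1,2)@(3, 5): e=[32,0,-16] → .  [on edge]
    (3,3)@(7, 7): e=[16,0,0] → X  [on edge]
    (4,3)@(9, 7): e=[10,4,2] → X
    (5,3)@(11, 7): e=[4,8,4] → X
    (6,3)@(13, 7): e=[-2,12,6] → .
    (3,4)@(7, 9): e=[12,-8,12] → .
    (4,4)@(9, 9): e=[6,-4,14] → .
    (5,4)@(11, 9): e=[0,0,16] → X  [on edge]
    (6,4)@(13, 9): e=[-6,4,18] → .
    (5,5)@(11, 11): e=[-4,-8,28] → .
    (3,7)@(7, 15): e=[0,-32,48] → .  [on edge]
  covered (4 px):
    . . . . . . .
    . . . . . . .
    . . . . . . .
    . . . X X X .
    . . . . . X .
    . . . . . . .
    . . . . . . .
    . . . . . . .
    . . . . . . .
    . . . . . . .

Result: [0,0,16]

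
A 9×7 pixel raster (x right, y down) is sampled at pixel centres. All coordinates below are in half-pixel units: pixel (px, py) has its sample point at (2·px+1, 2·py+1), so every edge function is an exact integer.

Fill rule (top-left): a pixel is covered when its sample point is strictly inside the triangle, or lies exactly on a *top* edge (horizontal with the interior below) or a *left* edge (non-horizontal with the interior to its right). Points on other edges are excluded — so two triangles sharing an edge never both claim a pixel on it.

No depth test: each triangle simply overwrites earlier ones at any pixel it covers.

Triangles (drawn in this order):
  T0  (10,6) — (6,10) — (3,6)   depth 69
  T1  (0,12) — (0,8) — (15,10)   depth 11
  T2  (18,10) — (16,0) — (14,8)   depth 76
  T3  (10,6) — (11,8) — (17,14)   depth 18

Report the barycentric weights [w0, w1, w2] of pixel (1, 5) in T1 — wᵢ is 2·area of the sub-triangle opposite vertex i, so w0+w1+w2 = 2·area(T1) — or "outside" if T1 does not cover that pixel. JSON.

T0:
  2·area = 28
  edge (10, 6)→(6, 10): d=(-4,4) right/bottom  bias=-1
  edge (6, 10)→(3, 6): d=(-3,-4) top-left  bias=+0
  edge (3, 6)→(10, 6): d=(7,0) top-left  bias=+0
    (7,0)@(15, 1): e=[0,63,-35] → ·  [on edge]
    (6,1)@(13, 3): e=[0,49,-21] → ·  [on edge]
    (5,2)@(11, 5): e=[0,35,-7] → ·  [on edge]
    (2,3)@(5, 7): e=[16,5,7] → #
    (3,3)@(7, 7): e=[8,13,7] → #
    (4,3)@(9, 7): e=[0,21,7] → ·  [on edge]
    (2,4)@(5, 9): e=[8,-1,21] → ·
    (3,4)@(7, 9): e=[0,7,21] → ·  [on edge]
    (2,5)@(5, 11): e=[0,-7,35] → ·  [on edge]
    (1,6)@(3, 13): e=[0,-21,49] → ·  [on edge]
  covered (2 px):
    · · · · · · · · ·
    · · · · · · · · ·
    · · · · · · · · ·
    · · # # · · · · ·
    · · · · · · · · ·
    · · · · · · · · ·
    · · · · · · · · ·
T1:
  2·area = 60
  edge (0, 12)→(0, 8): d=(0,-4) top-left  bias=+0
  edge (0, 8)→(15, 10): d=(15,2) right/bottom  bias=-1
  edge (15, 10)→(0, 12): d=(-15,2) right/bottom  bias=-1
    (0,4)@(1, 9): e=[4,13,43] → #
    (1,4)@(3, 9): e=[12,9,39] → #
    (2,4)@(5, 9): e=[20,5,35] → #
    (3,4)@(7, 9): e=[28,1,31] → #
    (4,4)@(9, 9): e=[36,-3,27] → ·
    (0,5)@(1, 11): e=[4,43,13] → #
    (4,5)@(9, 11): e=[36,27,-3] → ·
    (0,6)@(1, 13): e=[4,73,-17] → ·
    (1,6)@(3, 13): e=[12,69,-21] → ·
    (2,6)@(5, 13): e=[20,65,-25] → ·
    (3,6)@(7, 13): e=[28,61,-29] → ·
  covered (8 px):
    · · · · · · · · ·
    · · · · · · · · ·
    · · · · · · · · ·
    · · · · · · · · ·
    # # # # · · · · ·
    # # # # · · · · ·
    · · · · · · · · ·
T2:
  2·area = 36  (B↔C swapped to make it positive)
  edge (18, 10)→(14, 8): d=(-4,-2) top-left  bias=+0
  edge (14, 8)→(16, 0): d=(2,-8) top-left  bias=+0
  edge (16, 0)→(18, 10): d=(2,10) right/bottom  bias=-1
    (7,2)@(15, 5): e=[14,2,20] → #
    (8,2)@(17, 5): e=[18,18,0] → ·  [on edge]
    (7,3)@(15, 7): e=[6,6,24] → #
    (8,3)@(17, 7): e=[10,22,4] → #
    (7,4)@(15, 9): e=[-2,10,28] → ·
    (8,4)@(17, 9): e=[2,26,8] → #
    (8,5)@(17, 11): e=[-6,30,12] → ·
  covered (4 px):
    · · · · · · · · ·
    · · · · · · · · ·
    · · · · · · · # ·
    · · · · · · · # #
    · · · · · · · · #
    · · · · · · · · ·
    · · · · · · · · ·
T3:
  2·area = 6  (B↔C swapped to make it positive)
  edge (10, 6)→(17, 14): d=(7,8) right/bottom  bias=-1
  edge (17, 14)→(11, 8): d=(-6,-6) top-left  bias=+0
  edge (11, 8)→(10, 6): d=(-1,-2) top-left  bias=+0
  covered (0 px):
    · · · · · · · · ·
    · · · · · · · · ·
    · · · · · · · · ·
    · · · · · · · · ·
    · · · · · · · · ·
    · · · · · · · · ·
    · · · · · · · · ·

Final: [39,9,12]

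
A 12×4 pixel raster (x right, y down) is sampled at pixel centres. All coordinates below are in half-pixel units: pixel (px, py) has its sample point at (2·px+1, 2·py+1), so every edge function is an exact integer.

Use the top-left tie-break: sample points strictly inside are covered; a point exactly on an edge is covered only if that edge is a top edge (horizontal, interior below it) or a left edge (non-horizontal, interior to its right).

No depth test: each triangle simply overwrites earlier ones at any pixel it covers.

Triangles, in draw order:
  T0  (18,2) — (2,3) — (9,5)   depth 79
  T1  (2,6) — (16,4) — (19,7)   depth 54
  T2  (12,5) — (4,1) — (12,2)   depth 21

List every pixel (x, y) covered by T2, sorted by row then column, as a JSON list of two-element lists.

T0:
  2·area = 39  (B↔C swapped to make it positive)
  edge (18, 2)→(9, 5): d=(-9,3) right/bottom  bias=-1
  edge (9, 5)→(2, 3): d=(-7,-2) top-left  bias=+0
  edge (2, 3)→(18, 2): d=(16,-1) top-left  bias=+0
    (10,0)@(21, 1): e=[0,52,-13] → .  [on edge]
    (1,1)@(3, 3): e=[36,2,1] → X
    (2,1)@(5, 3): e=[30,6,3] → X
    (3,1)@(7, 3): e=[24,10,5] → X
    (4,1)@(9, 3): e=[18,14,7] → X
    (5,1)@(11, 3): e=[12,18,9] → X
    (6,1)@(13, 3): e=[6,22,11] → X
    (7,1)@(15, 3): e=[0,26,13] → .  [on edge]
    (1,2)@(3, 5): e=[18,-12,33] → .
    (2,2)@(5, 5): e=[12,-8,35] → .
    (3,2)@(7, 5): e=[6,-4,37] → .
    (4,2)@(9, 5): e=[0,0,39] → .  [on edge]
    (1,3)@(3, 7): e=[0,-26,65] → .  [on edge]
  covered (6 px):
    . . . . . . . . . . . .
    . X X X X X X . . . . .
    . . . . . . . . . . . .
    . . . . . . . . . . . .
T1:
  2·area = 48
  edge (2, 6)→(16, 4): d=(14,-2) top-left  bias=+0
  edge (16, 4)→(19, 7): d=(3,3) right/bottom  bias=-1
  edge (19, 7)→(2, 6): d=(-17,-1) top-left  bias=+0
    (6,0)@(13, 1): e=[-48,0,96] → .  [on edge]
    (7,1)@(15, 3): e=[-16,0,64] → .  [on edge]
    (11,1)@(23, 3): e=[0,-24,72] → .  [on edge]
    (4,2)@(9, 5): e=[0,24,24] → X  [on edge]
    (5,2)@(11, 5): e=[4,18,26] → X
    (6,2)@(13, 5): e=[8,12,28] → X
    (7,2)@(15, 5): e=[12,6,30] → X
    (8,2)@(17, 5): e=[16,0,32] → .  [on edge]
    (4,3)@(9, 7): e=[28,30,-10] → .
    (5,3)@(11, 7): e=[32,24,-8] → .
    (6,3)@(13, 7): e=[36,18,-6] → .
    (7,3)@(15, 7): e=[40,12,-4] → .
    (9,3)@(19, 7): e=[48,0,0] → .  [on edge]
  covered (4 px):
    . . . . . . . . . . . .
    . . . . . . . . . . . .
    . . . . X X X X . . . .
    . . . . . . . . . . . .
T2:
  2·area = 24
  edge (12, 5)→(4, 1): d=(-8,-4) top-left  bias=+0
  edge (4, 1)→(12, 2): d=(8,1) right/bottom  bias=-1
  edge (12, 2)→(12, 5): d=(0,3) right/bottom  bias=-1
    (4,1)@(9, 3): e=[4,11,9] → X
    (5,1)@(11, 3): e=[12,9,3] → X
    (6,1)@(13, 3): e=[20,7,-3] → .
    (4,2)@(9, 5): e=[-12,27,9] → .
    (5,2)@(11, 5): e=[-4,25,3] → .
  covered (2 px):
    . . . . . . . . . . . .
    . . . . X X . . . . . .
    . . . . . . . . . . . .
    . . . . . . . . . . . .

Answer: [[4,1],[5,1]]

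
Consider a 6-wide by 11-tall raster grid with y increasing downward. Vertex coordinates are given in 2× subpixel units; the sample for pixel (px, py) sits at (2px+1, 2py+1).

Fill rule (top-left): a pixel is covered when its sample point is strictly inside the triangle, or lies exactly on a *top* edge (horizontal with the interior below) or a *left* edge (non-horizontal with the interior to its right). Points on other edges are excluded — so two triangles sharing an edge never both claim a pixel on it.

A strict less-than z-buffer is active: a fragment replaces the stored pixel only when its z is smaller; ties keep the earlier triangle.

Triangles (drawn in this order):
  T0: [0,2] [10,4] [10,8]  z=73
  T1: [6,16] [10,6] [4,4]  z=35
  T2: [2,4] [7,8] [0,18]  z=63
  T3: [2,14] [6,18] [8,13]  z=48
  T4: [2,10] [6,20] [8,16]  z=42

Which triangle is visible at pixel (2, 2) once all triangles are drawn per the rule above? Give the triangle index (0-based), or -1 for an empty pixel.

T0:
  2·area = 40
  edge (0, 2)→(10, 4): d=(10,2) right/bottom  bias=-1
  edge (10, 4)→(10, 8): d=(0,4) right/bottom  bias=-1
  edge (10, 8)→(0, 2): d=(-10,-6) top-left  bias=+0
    (1,1)@(3, 3): e=[4,28,8] → X
    (2,1)@(5, 3): e=[0,20,20] → .  [on edge]
    (1,2)@(3, 5): e=[24,28,-12] → .
    (2,2)@(5, 5): e=[20,20,0] → X  [on edge]
    (3,2)@(7, 5): e=[16,12,12] → X
    (4,2)@(9, 5): e=[12,4,24] → X
    (5,2)@(11, 5): e=[8,-4,36] → .
    (2,3)@(5, 7): e=[40,20,-20] → .
    (3,3)@(7, 7): e=[36,12,-8] → .
    (4,3)@(9, 7): e=[32,4,4] → X
    (5,3)@(11, 7): e=[28,-4,16] → .
    (4,4)@(9, 9): e=[52,4,-16] → .
  covered (5 px):
    . . . . . .
    . X . . . .
    . . X X X .
    . . . . X .
    . . . . . .
    . . . . . .
    . . . . . .
    . . . . . .
    . . . . . .
    . . . . . .
    . . . . . .
T1:
  2·area = 68  (B↔C swapped to make it positive)
  edge (6, 16)→(4, 4): d=(-2,-12) top-left  bias=+0
  edge (4, 4)→(10, 6): d=(6,2) right/bottom  bias=-1
  edge (10, 6)→(6, 16): d=(-4,10) right/bottom  bias=-1
    (0,1)@(1, 3): e=[-34,0,102] → .  [on edge]
    (2,2)@(5, 5): e=[10,4,54] → X
    (3,2)@(7, 5): e=[34,0,34] → .  [on edge]
    (2,3)@(5, 7): e=[6,16,46] → X
    (3,3)@(7, 7): e=[30,12,26] → X
    (4,3)@(9, 7): e=[54,8,6] → X
    (5,3)@(11, 7): e=[78,4,-14] → .
    (2,4)@(5, 9): e=[2,28,38] → X
    (4,4)@(9, 9): e=[50,20,-2] → .
    (2,5)@(5, 11): e=[-2,40,30] → .
    (3,5)@(7, 11): e=[22,36,10] → X
    (4,5)@(9, 11): e=[46,32,-10] → .
  covered (8 px):
    . . . . . .
    . . . . . .
    . . X . . .
    . . X X X .
    . . X X . .
    . . . X . .
    . . . X . .
    . . . . . .
    . . . . . .
    . . . . . .
    . . . . . .
T2:
  2·area = 78
  edge (2, 4)→(7, 8): d=(5,4) right/bottom  bias=-1
  edge (7, 8)→(0, 18): d=(-7,10) right/bottom  bias=-1
  edge (0, 18)→(2, 4): d=(2,-14) top-left  bias=+0
    (1,2)@(3, 5): e=[1,61,16] → X
    (2,2)@(5, 5): e=[-7,41,44] → .
    (1,3)@(3, 7): e=[11,47,20] → X
    (2,3)@(5, 7): e=[3,27,48] → X
    (3,3)@(7, 7): e=[-5,7,76] → .
    (1,4)@(3, 9): e=[21,33,24] → X
    (3,4)@(7, 9): e=[5,-7,80] → .
    (0,5)@(1, 11): e=[39,39,0] → X  [on edge]
    (2,5)@(5, 11): e=[23,-1,56] → .
    (0,6)@(1, 13): e=[49,25,4] → X
    (2,6)@(5, 13): e=[33,-15,60] → .
    (0,7)@(1, 15): e=[59,11,8] → X
  covered (10 px):
    . . . . . .
    . . . . . .
    . X . . . .
    . X X . . .
    . X X . . .
    X X . . . .
    X X . . . .
    X . . . . .
    . . . . . .
    . . . . . .
    . . . . . .
T3:
  2·area = 28  (B↔C swapped to make it positive)
  edge (2, 14)→(8, 13): d=(6,-1) top-left  bias=+0
  edge (8, 13)→(6, 18): d=(-2,5) right/bottom  bias=-1
  edge (6, 18)→(2, 14): d=(-4,-4) top-left  bias=+0
    (0,6)@(1, 13): e=[-7,35,0] → .  [on edge]
    (1,7)@(3, 15): e=[7,21,0] → X  [on edge]
    (2,7)@(5, 15): e=[9,11,8] → X
    (3,7)@(7, 15): e=[11,1,16] → X
    (4,7)@(9, 15): e=[13,-9,24] → .
    (1,8)@(3, 17): e=[19,17,-8] → .
    (2,8)@(5, 17): e=[21,7,0] → X  [on edge]
    (3,8)@(7, 17): e=[23,-3,8] → .
    (2,9)@(5, 19): e=[33,3,-8] → .
    (3,9)@(7, 19): e=[35,-7,0] → .  [on edge]
    (4,10)@(9, 21): e=[49,-21,0] → .  [on edge]
  covered (4 px):
    . . . . . .
    . . . . . .
    . . . . . .
    . . . . . .
    . . . . . .
    . . . . . .
    . . . . . .
    . X X X . .
    . . X . . .
    . . . . . .
    . . . . . .
T4:
  2·area = 36  (B↔C swapped to make it positive)
  edge (2, 10)→(8, 16): d=(6,6) right/bottom  bias=-1
  edge (8, 16)→(6, 20): d=(-2,4) right/bottom  bias=-1
  edge (6, 20)→(2, 10): d=(-4,-10) top-left  bias=+0
    (0,4)@(1, 9): e=[0,42,-6] → .  [on edge]
    (1,5)@(3, 11): e=[0,30,6] → .  [on edge]
    (2,6)@(5, 13): e=[0,18,18] → .  [on edge]
    (2,7)@(5, 15): e=[12,14,10] → X
    (3,7)@(7, 15): e=[0,6,30] → .  [on edge]
    (2,8)@(5, 17): e=[24,10,2] → X
    (3,8)@(7, 17): e=[12,2,22] → X
    (4,8)@(9, 17): e=[0,-6,42] → .  [on edge]
    (2,9)@(5, 19): e=[36,6,-6] → .
    (3,9)@(7, 19): e=[24,-2,14] → .
    (5,9)@(11, 19): e=[0,-18,54] → .  [on edge]
  covered (3 px):
    . . . . . .
    . . . . . .
    . . . . . .
    . . . . . .
    . . . . . .
    . . . . . .
    . . . . . .
    . . X . . .
    . . X X . .
    . . . . . .
    . . . . . .

Z-buffer (winner per pixel, '.' = empty):
  . . . . . .
  . 0 . . . .
  . 2 1 0 0 .
  . 2 1 1 1 .
  . 2 1 1 . .
  2 2 . 1 . .
  2 2 . 1 . .
  2 3 4 3 . .
  . . 4 4 . .
  . . . . . .
  . . . . . .

Final: 1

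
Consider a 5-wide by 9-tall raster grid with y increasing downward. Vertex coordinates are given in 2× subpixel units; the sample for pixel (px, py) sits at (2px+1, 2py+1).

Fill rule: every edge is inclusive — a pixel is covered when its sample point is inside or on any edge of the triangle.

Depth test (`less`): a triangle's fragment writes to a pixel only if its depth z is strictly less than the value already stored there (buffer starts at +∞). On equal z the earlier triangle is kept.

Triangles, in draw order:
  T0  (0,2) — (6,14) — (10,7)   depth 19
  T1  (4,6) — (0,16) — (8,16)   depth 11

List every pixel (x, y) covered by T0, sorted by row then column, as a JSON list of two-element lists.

T0:
  2·area = 90  (B↔C swapped to make it positive)
  edge (0, 2)→(10, 7): d=(10,5) inclusive
  edge (10, 7)→(6, 14): d=(-4,7) inclusive
  edge (6, 14)→(0, 2): d=(-6,-12) inclusive
    (0,1)@(1, 3): e=[5,79,6] → #
    (1,1)@(3, 3): e=[-5,65,30] → ·
    (0,2)@(1, 5): e=[25,71,-6] → ·
    (1,2)@(3, 5): e=[15,57,18] → #
    (2,2)@(5, 5): e=[5,43,42] → #
    (3,2)@(7, 5): e=[-5,29,66] → ·
    (1,3)@(3, 7): e=[35,49,6] → #
    (3,3)@(7, 7): e=[15,21,54] → #
    (4,3)@(9, 7): e=[5,7,78] → #
    (1,4)@(3, 9): e=[55,41,-6] → ·
    (2,4)@(5, 9): e=[45,27,18] → #
    (4,4)@(9, 9): e=[25,-1,66] → ·
  covered (11 px):
    · · · · ·
    # · · · ·
    · # # · ·
    · # # # #
    · · # # ·
    · · # # ·
    · · · · ·
    · · · · ·
    · · · · ·
T1:
  2·area = 80  (B↔C swapped to make it positive)
  edge (4, 6)→(8, 16): d=(4,10) inclusive
  edge (8, 16)→(0, 16): d=(-8,0) inclusive
  edge (0, 16)→(4, 6): d=(4,-10) inclusive
    (1,4)@(3, 9): e=[22,56,2] → #
    (2,4)@(5, 9): e=[2,56,22] → #
    (3,4)@(7, 9): e=[-18,56,42] → ·
    (1,5)@(3, 11): e=[30,40,10] → #
    (3,5)@(7, 11): e=[-10,40,50] → ·
    (1,6)@(3, 13): e=[38,24,18] → #
    (3,6)@(7, 13): e=[-2,24,58] → ·
    (0,7)@(1, 15): e=[66,8,6] → #
    (3,7)@(7, 15): e=[6,8,66] → #
    (4,7)@(9, 15): e=[-14,8,86] → ·
    (0,8)@(1, 17): e=[74,-8,14] → ·
    (1,8)@(3, 17): e=[54,-8,34] → ·
  covered (10 px):
    · · · · ·
    · · · · ·
    · · · · ·
    · · · · ·
    · # # · ·
    · # # · ·
    · # # · ·
    # # # # ·
    · · · · ·

Final: [[0,1],[1,2],[2,2],[1,3],[2,3],[3,3],[4,3],[2,4],[3,4],[2,5],[3,5]]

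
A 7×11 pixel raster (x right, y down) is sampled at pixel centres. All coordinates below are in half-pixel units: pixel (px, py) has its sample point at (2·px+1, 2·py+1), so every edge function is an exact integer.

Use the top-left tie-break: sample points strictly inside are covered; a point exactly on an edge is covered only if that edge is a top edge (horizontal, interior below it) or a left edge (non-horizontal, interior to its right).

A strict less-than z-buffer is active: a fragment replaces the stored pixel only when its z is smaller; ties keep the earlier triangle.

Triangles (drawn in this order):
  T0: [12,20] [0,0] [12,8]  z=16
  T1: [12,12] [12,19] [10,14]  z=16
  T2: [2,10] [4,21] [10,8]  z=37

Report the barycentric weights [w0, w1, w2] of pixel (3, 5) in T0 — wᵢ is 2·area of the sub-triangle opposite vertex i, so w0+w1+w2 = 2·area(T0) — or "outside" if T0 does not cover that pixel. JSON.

T0:
  2·area = 144
  edge (12, 20)→(0, 0): d=(-12,-20) top-left  bias=+0
  edge (0, 0)→(12, 8): d=(12,8) right/bottom  bias=-1
  edge (12, 8)→(12, 20): d=(0,12) right/bottom  bias=-1
    (0,0)@(1, 1): e=[8,4,132] → #
    (1,0)@(3, 1): e=[48,-12,108] → ·
    (0,1)@(1, 3): e=[-16,28,132] → ·
    (1,1)@(3, 3): e=[24,12,108] → #
    (2,1)@(5, 3): e=[64,-4,84] → ·
    (1,2)@(3, 5): e=[0,36,108] → #  [on edge]
    (2,2)@(5, 5): e=[40,20,84] → #
    (3,2)@(7, 5): e=[80,4,60] → #
    (4,2)@(9, 5): e=[120,-12,36] → ·
    (1,3)@(3, 7): e=[-24,60,108] → ·
    (2,3)@(5, 7): e=[16,44,84] → #
    (4,3)@(9, 7): e=[96,12,36] → #
    (4,7)@(9, 15): e=[0,108,36] → #  [on edge]
  covered (19 px):
    # · · · · · ·
    · # · · · · ·
    · # # # · · ·
    · · # # # · ·
    · · · # # # ·
    · · · # # # ·
    · · · · # # ·
    · · · · # # ·
    · · · · · # ·
    · · · · · · ·
    · · · · · · ·
T1:
  2·area = 14
  edge (12, 12)→(12, 19): d=(0,7) right/bottom  bias=-1
  edge (12, 19)→(10, 14): d=(-2,-5) top-left  bias=+0
  edge (10, 14)→(12, 12): d=(2,-2) top-left  bias=+0
    (6,5)@(13, 11): e=[-7,21,0] → ·  [on edge]
    (5,6)@(11, 13): e=[7,7,0] → #  [on edge]
    (6,6)@(13, 13): e=[-7,17,4] → ·
    (4,7)@(9, 15): e=[21,-7,0] → ·  [on edge]
    (5,7)@(11, 15): e=[7,3,4] → #
    (6,7)@(13, 15): e=[-7,13,8] → ·
    (3,8)@(7, 17): e=[35,-21,0] → ·  [on edge]
    (5,8)@(11, 17): e=[7,-1,8] → ·
    (2,9)@(5, 19): e=[49,-35,0] → ·  [on edge]
    (1,10)@(3, 21): e=[63,-49,0] → ·  [on edge]
  covered (2 px):
    · · · · · · ·
    · · · · · · ·
    · · · · · · ·
    · · · · · · ·
    · · · · · · ·
    · · · · · · ·
    · · · · · # ·
    · · · · · # ·
    · · · · · · ·
    · · · · · · ·
    · · · · · · ·
T2:
  2·area = 92  (B↔C swapped to make it positive)
  edge (2, 10)→(10, 8): d=(8,-2) top-left  bias=+0
  edge (10, 8)→(4, 21): d=(-6,13) right/bottom  bias=-1
  edge (4, 21)→(2, 10): d=(-2,-11) top-left  bias=+0
    (3,4)@(7, 9): e=[2,33,57] → #
    (4,4)@(9, 9): e=[6,7,79] → #
    (5,4)@(11, 9): e=[10,-19,101] → ·
    (1,5)@(3, 11): e=[10,73,9] → #
    (2,5)@(5, 11): e=[14,47,31] → #
    (4,5)@(9, 11): e=[22,-5,75] → ·
    (1,6)@(3, 13): e=[26,61,5] → #
    (4,6)@(9, 13): e=[38,-17,71] → ·
    (1,7)@(3, 15): e=[42,49,1] → #
    (3,7)@(7, 15): e=[50,-3,45] → ·
    (1,8)@(3, 17): e=[58,37,-3] → ·
    (2,8)@(5, 17): e=[62,11,19] → #
  covered (11 px):
    · · · · · · ·
    · · · · · · ·
    · · · · · · ·
    · · · · · · ·
    · · · # # · ·
    · # # # · · ·
    · # # # · · ·
    · # # · · · ·
    · · # · · · ·
    · · · · · · ·
    · · · · · · ·

Final: [76,60,8]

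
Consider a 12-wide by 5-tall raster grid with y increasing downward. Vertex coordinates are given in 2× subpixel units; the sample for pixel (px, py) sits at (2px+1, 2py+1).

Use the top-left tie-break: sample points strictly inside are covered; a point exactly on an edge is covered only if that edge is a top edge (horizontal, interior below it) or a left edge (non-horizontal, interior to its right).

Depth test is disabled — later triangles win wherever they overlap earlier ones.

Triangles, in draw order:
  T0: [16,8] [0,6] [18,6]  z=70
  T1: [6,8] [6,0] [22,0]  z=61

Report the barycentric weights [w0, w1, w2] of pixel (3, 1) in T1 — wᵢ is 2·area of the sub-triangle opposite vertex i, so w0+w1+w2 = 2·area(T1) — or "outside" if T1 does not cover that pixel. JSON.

T0:
  2·area = 36
  edge (16, 8)→(0, 6): d=(-16,-2) top-left  bias=+0
  edge (0, 6)→(18, 6): d=(18,0) top-left  bias=+0
  edge (18, 6)→(16, 8): d=(-2,2) right/bottom  bias=-1
    (11,0)@(23, 1): e=[126,-90,0] → .  [on edge]
    (10,1)@(21, 3): e=[90,-54,0] → .  [on edge]
    (9,2)@(19, 5): e=[54,-18,0] → .  [on edge]
    (4,3)@(9, 7): e=[2,18,16] → X
    (5,3)@(11, 7): e=[6,18,12] → X
    (6,3)@(13, 7): e=[10,18,8] → X
    (7,3)@(15, 7): e=[14,18,4] → X
    (8,3)@(17, 7): e=[18,18,0] → .  [on edge]
    (4,4)@(9, 9): e=[-30,54,12] → .
    (5,4)@(11, 9): e=[-26,54,8] → .
    (6,4)@(13, 9): e=[-22,54,4] → .
    (7,4)@(15, 9): e=[-18,54,0] → .  [on edge]
  covered (4 px):
    . . . . . . . . . . . .
    . . . . . . . . . . . .
    . . . . . . . . . . . .
    . . . . X X X X . . . .
    . . . . . . . . . . . .
T1:
  2·area = 128
  edge (6, 8)→(6, 0): d=(0,-8) top-left  bias=+0
  edge (6, 0)→(22, 0): d=(16,0) top-left  bias=+0
  edge (22, 0)→(6, 8): d=(-16,8) right/bottom  bias=-1
    (3,0)@(7, 1): e=[8,16,104] → X
    (4,0)@(9, 1): e=[24,16,88] → X
    (5,0)@(11, 1): e=[40,16,72] → X
    (6,0)@(13, 1): e=[56,16,56] → X
    (7,0)@(15, 1): e=[72,16,40] → X
    (8,0)@(17, 1): e=[88,16,24] → X
    (9,0)@(19, 1): e=[104,16,8] → X
    (10,0)@(21, 1): e=[120,16,-8] → .
    (3,1)@(7, 3): e=[8,48,72] → X
    (8,1)@(17, 3): e=[88,48,-8] → .
    (9,1)@(19, 3): e=[104,48,-24] → .
    (3,2)@(7, 5): e=[8,80,40] → X
  covered (16 px):
    . . . X X X X X X X . .
    . . . X X X X X . . . .
    . . . X X X . . . . . .
    . . . X . . . . . . . .
    . . . . . . . . . . . .

Answer: [48,72,8]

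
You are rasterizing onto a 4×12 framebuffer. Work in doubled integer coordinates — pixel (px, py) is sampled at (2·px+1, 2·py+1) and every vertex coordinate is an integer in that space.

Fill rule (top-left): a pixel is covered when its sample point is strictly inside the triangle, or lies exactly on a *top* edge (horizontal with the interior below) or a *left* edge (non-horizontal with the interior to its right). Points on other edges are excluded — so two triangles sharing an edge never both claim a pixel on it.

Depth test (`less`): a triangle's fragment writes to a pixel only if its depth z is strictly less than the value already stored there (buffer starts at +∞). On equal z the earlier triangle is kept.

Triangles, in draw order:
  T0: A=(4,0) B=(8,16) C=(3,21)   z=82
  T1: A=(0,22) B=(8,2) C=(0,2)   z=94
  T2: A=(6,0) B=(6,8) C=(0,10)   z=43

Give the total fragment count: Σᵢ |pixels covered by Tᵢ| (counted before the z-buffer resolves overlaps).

T0:
  2·area = 100
  edge (4, 0)→(8, 16): d=(4,16) right/bottom  bias=-1
  edge (8, 16)→(3, 21): d=(-5,5) right/bottom  bias=-1
  edge (3, 21)→(4, 0): d=(1,-21) top-left  bias=+0
    (2,2)@(5, 5): e=[4,70,26] → █
    (3,2)@(7, 5): e=[-28,60,68] → ·
    (2,3)@(5, 7): e=[12,60,28] → █
    (3,3)@(7, 7): e=[-20,50,70] → ·
    (2,4)@(5, 9): e=[20,50,30] → █
    (3,4)@(7, 9): e=[-12,40,72] → ·
    (2,5)@(5, 11): e=[28,40,32] → █
    (3,5)@(7, 11): e=[-4,30,74] → ·
    (2,6)@(5, 13): e=[36,30,34] → █
    (3,6)@(7, 13): e=[4,20,76] → █
    (2,7)@(5, 15): e=[44,20,36] → █
    (2,8)@(5, 17): e=[52,10,38] → █
    (3,8)@(7, 17): e=[20,0,80] → ·  [on edge]
    (2,9)@(5, 19): e=[60,0,40] → ·  [on edge]
    (1,10)@(3, 21): e=[100,0,0] → ·  [on edge]
    (0,11)@(1, 23): e=[140,0,-40] → ·  [on edge]
  covered (9 px):
    · · · ·
    · · · ·
    · · █ ·
    · · █ ·
    · · █ ·
    · · █ ·
    · · █ █
    · · █ █
    · · █ ·
    · · · ·
    · · · ·
    · · · ·
T1:
  2·area = 160  (B↔C swapped to make it positive)
  edge (0, 22)→(0, 2): d=(0,-20) top-left  bias=+0
  edge (0, 2)→(8, 2): d=(8,0) top-left  bias=+0
  edge (8, 2)→(0, 22): d=(-8,20) right/bottom  bias=-1
    (0,1)@(1, 3): e=[20,8,132] → █
    (1,1)@(3, 3): e=[60,8,92] → █
    (2,1)@(5, 3): e=[100,8,52] → █
    (3,1)@(7, 3): e=[140,8,12] → █
    (0,2)@(1, 5): e=[20,24,116] → █
    (3,2)@(7, 5): e=[140,24,-4] → ·
    (0,3)@(1, 7): e=[20,40,100] → █
    (3,3)@(7, 7): e=[140,40,-20] → ·
    (0,4)@(1, 9): e=[20,56,84] → █
    (3,4)@(7, 9): e=[140,56,-36] → ·
    (0,5)@(1, 11): e=[20,72,68] → █
    (2,5)@(5, 11): e=[100,72,-12] → ·
  covered (20 px):
    · · · ·
    █ █ █ █
    █ █ █ ·
    █ █ █ ·
    █ █ █ ·
    █ █ · ·
    █ █ · ·
    █ · · ·
    █ · · ·
    █ · · ·
    · · · ·
    · · · ·
T2:
  2·area = 48
  edge (6, 0)→(6, 8): d=(0,8) right/bottom  bias=-1
  edge (6, 8)→(0, 10): d=(-6,2) right/bottom  bias=-1
  edge (0, 10)→(6, 0): d=(6,-10) top-left  bias=+0
    (2,1)@(5, 3): e=[8,32,8] → █
    (3,1)@(7, 3): e=[-8,28,28] → ·
    (1,2)@(3, 5): e=[24,24,0] → █  [on edge]
    (3,2)@(7, 5): e=[-8,16,40] → ·
    (1,3)@(3, 7): e=[24,12,12] → █
    (3,3)@(7, 7): e=[-8,4,52] → ·
    (0,4)@(1, 9): e=[40,4,4] → █
    (1,4)@(3, 9): e=[24,0,24] → ·  [on edge]
    (2,4)@(5, 9): e=[8,-4,44] → ·
    (0,5)@(1, 11): e=[40,-8,16] → ·
  covered (6 px):
    · · · ·
    · · █ ·
    · █ █ ·
    · █ █ ·
    █ · · ·
    · · · ·
    · · · ·
    · · · ·
    · · · ·
    · · · ·
    · · · ·
    · · · ·

Answer: 35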